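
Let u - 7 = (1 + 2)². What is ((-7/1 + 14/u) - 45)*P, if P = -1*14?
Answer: 2863/4 ≈ 715.75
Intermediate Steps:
P = -14
u = 16 (u = 7 + (1 + 2)² = 7 + 3² = 7 + 9 = 16)
((-7/1 + 14/u) - 45)*P = ((-7/1 + 14/16) - 45)*(-14) = ((-7*1 + 14*(1/16)) - 45)*(-14) = ((-7 + 7/8) - 45)*(-14) = (-49/8 - 45)*(-14) = -409/8*(-14) = 2863/4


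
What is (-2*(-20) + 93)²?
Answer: 17689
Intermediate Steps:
(-2*(-20) + 93)² = (40 + 93)² = 133² = 17689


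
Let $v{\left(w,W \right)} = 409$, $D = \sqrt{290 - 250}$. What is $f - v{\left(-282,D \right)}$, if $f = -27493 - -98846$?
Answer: $70944$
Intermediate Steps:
$D = 2 \sqrt{10}$ ($D = \sqrt{40} = 2 \sqrt{10} \approx 6.3246$)
$f = 71353$ ($f = -27493 + 98846 = 71353$)
$f - v{\left(-282,D \right)} = 71353 - 409 = 70944$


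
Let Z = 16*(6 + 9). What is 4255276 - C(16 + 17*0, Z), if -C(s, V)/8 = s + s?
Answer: 4255532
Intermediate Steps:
Z = 240 (Z = 16*15 = 240)
C(s, V) = -16*s (C(s, V) = -8*(s + s) = -16*s)
4255276 - C(16 + 17*0, Z) = 4255276 - (-16)*(16 + 17*0) = 4255276 - (-16)*(16 + 0) = 4255276 - (-16)*16 = 4255276 - 1*(-256) = 4255276 + 256 = 4255532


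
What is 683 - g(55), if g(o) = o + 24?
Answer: 604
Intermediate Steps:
g(o) = 24 + o
683 - g(55) = 683 - (24 + 55) = 683 - 1*79 = 683 - 79 = 604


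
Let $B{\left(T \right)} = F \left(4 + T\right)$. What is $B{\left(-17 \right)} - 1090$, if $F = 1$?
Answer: $-1103$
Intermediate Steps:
$B{\left(T \right)} = 4 + T$ ($B{\left(T \right)} = 1 \left(4 + T\right) = 4 + T$)
$B{\left(-17 \right)} - 1090 = \left(4 - 17\right) - 1090 = -13 - 1090 = -1103$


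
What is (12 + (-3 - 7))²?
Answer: 4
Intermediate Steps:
(12 + (-3 - 7))² = (12 - 10)² = 2² = 4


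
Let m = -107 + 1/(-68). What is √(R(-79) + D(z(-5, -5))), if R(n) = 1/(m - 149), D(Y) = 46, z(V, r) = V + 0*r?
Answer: √13940187114/17409 ≈ 6.7820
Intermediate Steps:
z(V, r) = V (z(V, r) = V + 0 = V)
m = -7277/68 (m = -107 - 1/68 = -7277/68 ≈ -107.01)
R(n) = -68/17409 (R(n) = 1/(-7277/68 - 149) = 1/(-17409/68) = -68/17409)
√(R(-79) + D(z(-5, -5))) = √(-68/17409 + 46) = √(800746/17409) = √13940187114/17409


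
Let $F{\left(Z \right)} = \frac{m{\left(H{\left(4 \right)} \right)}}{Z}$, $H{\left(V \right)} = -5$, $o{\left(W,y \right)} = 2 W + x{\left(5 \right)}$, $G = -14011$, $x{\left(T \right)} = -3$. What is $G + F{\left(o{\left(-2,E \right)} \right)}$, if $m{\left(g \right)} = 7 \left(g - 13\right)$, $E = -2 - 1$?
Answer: $-13993$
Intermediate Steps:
$E = -3$ ($E = -2 - 1 = -3$)
$o{\left(W,y \right)} = -3 + 2 W$ ($o{\left(W,y \right)} = 2 W - 3 = -3 + 2 W$)
$m{\left(g \right)} = -91 + 7 g$ ($m{\left(g \right)} = 7 \left(-13 + g\right) = -91 + 7 g$)
$F{\left(Z \right)} = - \frac{126}{Z}$ ($F{\left(Z \right)} = \frac{-91 + 7 \left(-5\right)}{Z} = \frac{-91 - 35}{Z} = - \frac{126}{Z}$)
$G + F{\left(o{\left(-2,E \right)} \right)} = -14011 - \frac{126}{-3 + 2 \left(-2\right)} = -14011 - \frac{126}{-3 - 4} = -14011 - \frac{126}{-7} = -14011 - -18 = -14011 + 18 = -13993$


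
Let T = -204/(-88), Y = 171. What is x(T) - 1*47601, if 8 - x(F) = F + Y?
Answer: -1050859/22 ≈ -47766.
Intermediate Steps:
T = 51/22 (T = -204*(-1/88) = 51/22 ≈ 2.3182)
x(F) = -163 - F (x(F) = 8 - (F + 171) = 8 - (171 + F) = 8 + (-171 - F) = -163 - F)
x(T) - 1*47601 = (-163 - 1*51/22) - 1*47601 = (-163 - 51/22) - 47601 = -3637/22 - 47601 = -1050859/22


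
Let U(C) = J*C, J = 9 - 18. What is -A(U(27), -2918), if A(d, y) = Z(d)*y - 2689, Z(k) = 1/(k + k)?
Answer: 651968/243 ≈ 2683.0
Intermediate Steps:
Z(k) = 1/(2*k)
J = -9
U(C) = -9*C
A(d, y) = -2689 + y/(2*d) (A(d, y) = (1/(2*d))*y - 2689 = y/(2*d) - 2689 = -2689 + y/(2*d))
-A(U(27), -2918) = -(-2689 + (½)*(-2918)/(-9*27)) = -(-2689 + (½)*(-2918)/(-243)) = -(-2689 + (½)*(-2918)*(-1/243)) = -(-2689 + 1459/243) = -1*(-651968/243) = 651968/243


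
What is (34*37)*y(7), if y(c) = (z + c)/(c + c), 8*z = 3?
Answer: 37111/56 ≈ 662.70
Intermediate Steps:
z = 3/8 (z = (⅛)*3 = 3/8 ≈ 0.37500)
y(c) = (3/8 + c)/(2*c) (y(c) = (3/8 + c)/(c + c) = (3/8 + c)/((2*c)) = (3/8 + c)*(1/(2*c)) = (3/8 + c)/(2*c))
(34*37)*y(7) = (34*37)*((1/16)*(3 + 8*7)/7) = 1258*((1/16)*(⅐)*(3 + 56)) = 1258*((1/16)*(⅐)*59) = 1258*(59/112) = 37111/56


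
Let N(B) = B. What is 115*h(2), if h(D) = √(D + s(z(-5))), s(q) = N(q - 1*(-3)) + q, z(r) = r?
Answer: 115*I*√5 ≈ 257.15*I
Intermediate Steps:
s(q) = 3 + 2*q (s(q) = (q - 1*(-3)) + q = (q + 3) + q = (3 + q) + q = 3 + 2*q)
h(D) = √(-7 + D) (h(D) = √(D + (3 + 2*(-5))) = √(D + (3 - 10)) = √(D - 7) = √(-7 + D))
115*h(2) = 115*√(-7 + 2) = 115*√(-5) = 115*(I*√5) = 115*I*√5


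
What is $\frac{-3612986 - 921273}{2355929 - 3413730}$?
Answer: $\frac{4534259}{1057801} \approx 4.2865$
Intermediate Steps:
$\frac{-3612986 - 921273}{2355929 - 3413730} = - \frac{4534259}{-1057801} = \left(-4534259\right) \left(- \frac{1}{1057801}\right) = \frac{4534259}{1057801}$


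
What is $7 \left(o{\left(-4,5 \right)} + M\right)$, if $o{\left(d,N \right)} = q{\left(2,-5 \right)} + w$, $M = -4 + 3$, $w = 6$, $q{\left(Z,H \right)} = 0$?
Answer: $35$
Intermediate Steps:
$M = -1$
$o{\left(d,N \right)} = 6$ ($o{\left(d,N \right)} = 0 + 6 = 6$)
$7 \left(o{\left(-4,5 \right)} + M\right) = 7 \left(6 - 1\right) = 7 \cdot 5 = 35$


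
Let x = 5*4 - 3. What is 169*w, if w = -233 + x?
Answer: -36504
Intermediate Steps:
x = 17 (x = 20 - 3 = 17)
w = -216 (w = -233 + 17 = -216)
169*w = 169*(-216) = -36504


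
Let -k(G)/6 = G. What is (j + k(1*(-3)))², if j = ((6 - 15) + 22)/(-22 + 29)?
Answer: 19321/49 ≈ 394.31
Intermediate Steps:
k(G) = -6*G
j = 13/7 (j = (-9 + 22)/7 = 13*(⅐) = 13/7 ≈ 1.8571)
(j + k(1*(-3)))² = (13/7 - 6*(-3))² = (13/7 + 18)² = (139/7)² = 19321/49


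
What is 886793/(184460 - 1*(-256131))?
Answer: 886793/440591 ≈ 2.0127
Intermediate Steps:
886793/(184460 - 1*(-256131)) = 886793/(184460 + 256131) = 886793/440591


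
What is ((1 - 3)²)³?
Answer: 64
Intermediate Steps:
((1 - 3)²)³ = ((-2)²)³ = 4³ = 64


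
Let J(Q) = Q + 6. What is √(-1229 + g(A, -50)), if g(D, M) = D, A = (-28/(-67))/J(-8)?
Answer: I*√5517919/67 ≈ 35.06*I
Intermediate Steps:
J(Q) = 6 + Q
A = -14/67 (A = (-28/(-67))/(6 - 8) = -28*(-1/67)/(-2) = (28/67)*(-½) = -14/67 ≈ -0.20896)
√(-1229 + g(A, -50)) = √(-1229 - 14/67) = √(-82357/67) = I*√5517919/67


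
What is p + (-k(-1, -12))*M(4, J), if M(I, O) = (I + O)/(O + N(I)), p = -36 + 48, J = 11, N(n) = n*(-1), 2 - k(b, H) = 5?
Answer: 129/7 ≈ 18.429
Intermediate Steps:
k(b, H) = -3 (k(b, H) = 2 - 1*5 = 2 - 5 = -3)
N(n) = -n
p = 12
M(I, O) = (I + O)/(O - I)
p + (-k(-1, -12))*M(4, J) = 12 + (-1*(-3))*((-1*4 - 1*11)/(4 - 1*11)) = 12 + 3*((-4 - 11)/(4 - 11)) = 12 + 3*(-15/(-7)) = 12 + 3*(-⅐*(-15)) = 12 + 3*(15/7) = 12 + 45/7 = 129/7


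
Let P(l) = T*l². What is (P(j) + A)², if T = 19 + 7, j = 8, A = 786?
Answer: 6002500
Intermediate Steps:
T = 26
P(l) = 26*l²
(P(j) + A)² = (26*8² + 786)² = (26*64 + 786)² = (1664 + 786)² = 2450² = 6002500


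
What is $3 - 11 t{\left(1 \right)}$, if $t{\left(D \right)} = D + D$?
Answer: $-19$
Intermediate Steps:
$t{\left(D \right)} = 2 D$
$3 - 11 t{\left(1 \right)} = 3 - 11 \cdot 2 \cdot 1 = 3 - 22 = -19$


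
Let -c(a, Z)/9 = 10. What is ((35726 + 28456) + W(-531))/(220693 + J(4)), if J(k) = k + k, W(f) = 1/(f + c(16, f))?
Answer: 39857021/137055321 ≈ 0.29081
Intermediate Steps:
c(a, Z) = -90 (c(a, Z) = -9*10 = -90)
W(f) = 1/(-90 + f) (W(f) = 1/(f - 90) = 1/(-90 + f))
J(k) = 2*k
((35726 + 28456) + W(-531))/(220693 + J(4)) = ((35726 + 28456) + 1/(-90 - 531))/(220693 + 2*4) = (64182 + 1/(-621))/(220693 + 8) = (64182 - 1/621)/220701 = (39857021/621)*(1/220701) = 39857021/137055321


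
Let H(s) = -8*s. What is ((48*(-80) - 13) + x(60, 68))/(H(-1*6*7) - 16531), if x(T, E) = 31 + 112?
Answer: 742/3239 ≈ 0.22908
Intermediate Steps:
x(T, E) = 143
((48*(-80) - 13) + x(60, 68))/(H(-1*6*7) - 16531) = ((48*(-80) - 13) + 143)/(-8*(-1*6)*7 - 16531) = ((-3840 - 13) + 143)/(-(-48)*7 - 16531) = (-3853 + 143)/(-8*(-42) - 16531) = -3710/(336 - 16531) = -3710/(-16195) = -3710*(-1/16195) = 742/3239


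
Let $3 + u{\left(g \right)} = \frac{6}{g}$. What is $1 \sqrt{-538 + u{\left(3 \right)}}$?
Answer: $7 i \sqrt{11} \approx 23.216 i$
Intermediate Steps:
$u{\left(g \right)} = -3 + \frac{6}{g}$
$1 \sqrt{-538 + u{\left(3 \right)}} = 1 \sqrt{-538 - \left(3 - \frac{6}{3}\right)} = 1 \sqrt{-538 + \left(-3 + 6 \cdot \frac{1}{3}\right)} = 1 \sqrt{-538 + \left(-3 + 2\right)} = 1 \sqrt{-538 - 1} = 1 \sqrt{-539} = 1 \cdot 7 i \sqrt{11} = 7 i \sqrt{11}$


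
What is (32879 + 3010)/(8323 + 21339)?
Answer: 35889/29662 ≈ 1.2099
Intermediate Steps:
(32879 + 3010)/(8323 + 21339) = 35889/29662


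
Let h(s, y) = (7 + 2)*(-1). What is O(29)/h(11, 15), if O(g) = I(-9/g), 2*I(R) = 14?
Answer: -7/9 ≈ -0.77778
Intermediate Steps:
I(R) = 7 (I(R) = (1/2)*14 = 7)
O(g) = 7
h(s, y) = -9 (h(s, y) = 9*(-1) = -9)
O(29)/h(11, 15) = 7/(-9) = 7*(-1/9) = -7/9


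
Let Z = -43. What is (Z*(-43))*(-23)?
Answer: -42527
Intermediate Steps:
(Z*(-43))*(-23) = -43*(-43)*(-23) = 1849*(-23) = -42527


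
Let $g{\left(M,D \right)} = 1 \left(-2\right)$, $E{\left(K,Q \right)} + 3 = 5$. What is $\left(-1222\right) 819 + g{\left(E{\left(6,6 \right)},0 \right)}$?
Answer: $-1000820$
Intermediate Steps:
$E{\left(K,Q \right)} = 2$ ($E{\left(K,Q \right)} = -3 + 5 = 2$)
$g{\left(M,D \right)} = -2$
$\left(-1222\right) 819 + g{\left(E{\left(6,6 \right)},0 \right)} = \left(-1222\right) 819 - 2 = -1000818 - 2 = -1000820$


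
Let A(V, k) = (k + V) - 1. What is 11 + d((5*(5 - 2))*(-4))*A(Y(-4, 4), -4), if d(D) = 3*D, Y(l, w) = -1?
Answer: 1091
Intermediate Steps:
A(V, k) = -1 + V + k (A(V, k) = (V + k) - 1 = -1 + V + k)
11 + d((5*(5 - 2))*(-4))*A(Y(-4, 4), -4) = 11 + (3*((5*(5 - 2))*(-4)))*(-1 - 1 - 4) = 11 + (3*((5*3)*(-4)))*(-6) = 11 + (3*(15*(-4)))*(-6) = 11 + (3*(-60))*(-6) = 11 - 180*(-6) = 11 + 1080 = 1091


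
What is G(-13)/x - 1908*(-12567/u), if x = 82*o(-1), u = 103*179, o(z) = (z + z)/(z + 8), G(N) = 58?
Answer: 1962439841/1511834 ≈ 1298.1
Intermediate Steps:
o(z) = 2*z/(8 + z) (o(z) = (2*z)/(8 + z) = 2*z/(8 + z))
u = 18437
x = -164/7 (x = 82*(2*(-1)/(8 - 1)) = 82*(2*(-1)/7) = 82*(2*(-1)*(⅐)) = 82*(-2/7) = -164/7 ≈ -23.429)
G(-13)/x - 1908*(-12567/u) = 58/(-164/7) - 1908/(18437/(-12567)) = 58*(-7/164) - 1908/(18437*(-1/12567)) = -203/82 - 1908/(-18437/12567) = -203/82 - 1908*(-12567/18437) = -203/82 + 23977836/18437 = 1962439841/1511834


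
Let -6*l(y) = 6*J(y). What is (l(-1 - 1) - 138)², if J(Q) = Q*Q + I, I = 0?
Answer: 20164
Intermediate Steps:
J(Q) = Q² (J(Q) = Q*Q + 0 = Q² + 0 = Q²)
l(y) = -y²
(l(-1 - 1) - 138)² = (-(-1 - 1)² - 138)² = (-1*(-2)² - 138)² = (-1*4 - 138)² = (-4 - 138)² = (-142)² = 20164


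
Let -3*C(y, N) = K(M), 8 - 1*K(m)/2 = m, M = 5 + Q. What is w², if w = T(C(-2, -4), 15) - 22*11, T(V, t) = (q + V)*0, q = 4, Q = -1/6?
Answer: 58564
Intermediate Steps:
Q = -⅙ (Q = -1*⅙ = -⅙ ≈ -0.16667)
M = 29/6 (M = 5 - ⅙ = 29/6 ≈ 4.8333)
K(m) = 16 - 2*m
C(y, N) = -19/9 (C(y, N) = -(16 - 2*29/6)/3 = -(16 - 29/3)/3 = -⅓*19/3 = -19/9)
T(V, t) = 0 (T(V, t) = (4 + V)*0 = 0)
w = -242 (w = 0 - 22*11 = 0 - 1*242 = 0 - 242 = -242)
w² = (-242)² = 58564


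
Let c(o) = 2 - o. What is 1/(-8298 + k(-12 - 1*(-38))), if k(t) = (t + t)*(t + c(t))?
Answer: -1/8194 ≈ -0.00012204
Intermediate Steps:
k(t) = 4*t (k(t) = (t + t)*(t + (2 - t)) = (2*t)*2 = 4*t)
1/(-8298 + k(-12 - 1*(-38))) = 1/(-8298 + 4*(-12 - 1*(-38))) = 1/(-8298 + 4*(-12 + 38)) = 1/(-8298 + 4*26) = 1/(-8298 + 104) = 1/(-8194) = -1/8194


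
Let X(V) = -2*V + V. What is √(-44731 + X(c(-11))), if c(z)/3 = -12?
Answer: I*√44695 ≈ 211.41*I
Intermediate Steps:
c(z) = -36 (c(z) = 3*(-12) = -36)
X(V) = -V
√(-44731 + X(c(-11))) = √(-44731 - 1*(-36)) = √(-44731 + 36) = √(-44695) = I*√44695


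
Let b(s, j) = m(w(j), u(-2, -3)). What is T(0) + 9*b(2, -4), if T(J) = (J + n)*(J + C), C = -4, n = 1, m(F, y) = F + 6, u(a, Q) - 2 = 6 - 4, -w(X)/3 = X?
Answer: 158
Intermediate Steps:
w(X) = -3*X
u(a, Q) = 4 (u(a, Q) = 2 + (6 - 4) = 2 + 2 = 4)
m(F, y) = 6 + F
b(s, j) = 6 - 3*j
T(J) = (1 + J)*(-4 + J) (T(J) = (J + 1)*(J - 4) = (1 + J)*(-4 + J))
T(0) + 9*b(2, -4) = (-4 + 0² - 3*0) + 9*(6 - 3*(-4)) = (-4 + 0 + 0) + 9*(6 + 12) = -4 + 9*18 = -4 + 162 = 158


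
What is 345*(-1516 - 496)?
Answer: -694140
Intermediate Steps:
345*(-1516 - 496) = 345*(-2012) = -694140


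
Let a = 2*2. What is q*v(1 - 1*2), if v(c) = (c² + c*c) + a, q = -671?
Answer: -4026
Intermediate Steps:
a = 4
v(c) = 4 + 2*c² (v(c) = (c² + c*c) + 4 = (c² + c²) + 4 = 2*c² + 4 = 4 + 2*c²)
q*v(1 - 1*2) = -671*(4 + 2*(1 - 1*2)²) = -671*(4 + 2*(1 - 2)²) = -671*(4 + 2*(-1)²) = -671*(4 + 2*1) = -671*(4 + 2) = -671*6 = -4026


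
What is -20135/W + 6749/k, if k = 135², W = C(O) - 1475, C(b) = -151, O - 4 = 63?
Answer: 125978083/9877950 ≈ 12.753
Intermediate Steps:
O = 67 (O = 4 + 63 = 67)
W = -1626 (W = -151 - 1475 = -1626)
k = 18225
-20135/W + 6749/k = -20135/(-1626) + 6749/18225 = -20135*(-1/1626) + 6749*(1/18225) = 20135/1626 + 6749/18225 = 125978083/9877950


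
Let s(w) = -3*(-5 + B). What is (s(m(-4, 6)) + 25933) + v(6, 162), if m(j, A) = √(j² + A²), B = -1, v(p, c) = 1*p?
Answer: 25957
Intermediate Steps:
v(p, c) = p
m(j, A) = √(A² + j²)
s(w) = 18 (s(w) = -3*(-5 - 1) = -3*(-6) = 18)
(s(m(-4, 6)) + 25933) + v(6, 162) = (18 + 25933) + 6 = 25951 + 6 = 25957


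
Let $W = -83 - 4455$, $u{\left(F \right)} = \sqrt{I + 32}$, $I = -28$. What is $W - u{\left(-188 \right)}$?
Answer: $-4540$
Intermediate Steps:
$u{\left(F \right)} = 2$ ($u{\left(F \right)} = \sqrt{-28 + 32} = \sqrt{4} = 2$)
$W = -4538$ ($W = -83 - 4455 = -4538$)
$W - u{\left(-188 \right)} = -4538 - 2 = -4540$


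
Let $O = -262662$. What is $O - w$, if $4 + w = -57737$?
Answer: $-204921$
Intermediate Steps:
$w = -57741$ ($w = -4 - 57737 = -57741$)
$O - w = -262662 - -57741 = -262662 + 57741 = -204921$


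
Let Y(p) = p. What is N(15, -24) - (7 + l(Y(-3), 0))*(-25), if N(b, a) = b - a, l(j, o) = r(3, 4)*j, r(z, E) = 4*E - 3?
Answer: -761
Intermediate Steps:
r(z, E) = -3 + 4*E
l(j, o) = 13*j (l(j, o) = (-3 + 4*4)*j = (-3 + 16)*j = 13*j)
N(15, -24) - (7 + l(Y(-3), 0))*(-25) = (15 - 1*(-24)) - (7 + 13*(-3))*(-25) = (15 + 24) - (7 - 39)*(-25) = 39 - (-32)*(-25) = 39 - 1*800 = 39 - 800 = -761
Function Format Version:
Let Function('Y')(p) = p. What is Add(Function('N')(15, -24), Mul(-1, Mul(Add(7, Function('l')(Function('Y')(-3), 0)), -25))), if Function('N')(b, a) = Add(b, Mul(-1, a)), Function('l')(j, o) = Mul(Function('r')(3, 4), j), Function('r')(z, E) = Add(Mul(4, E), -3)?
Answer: -761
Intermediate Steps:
Function('r')(z, E) = Add(-3, Mul(4, E))
Function('l')(j, o) = Mul(13, j) (Function('l')(j, o) = Mul(Add(-3, Mul(4, 4)), j) = Mul(Add(-3, 16), j) = Mul(13, j))
Add(Function('N')(15, -24), Mul(-1, Mul(Add(7, Function('l')(Function('Y')(-3), 0)), -25))) = Add(Add(15, Mul(-1, -24)), Mul(-1, Mul(Add(7, Mul(13, -3)), -25))) = Add(Add(15, 24), Mul(-1, Mul(Add(7, -39), -25))) = Add(39, Mul(-1, Mul(-32, -25))) = Add(39, Mul(-1, 800)) = Add(39, -800) = -761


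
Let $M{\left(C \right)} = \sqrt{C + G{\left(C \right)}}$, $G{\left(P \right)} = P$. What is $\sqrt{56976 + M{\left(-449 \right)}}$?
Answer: $\sqrt{56976 + i \sqrt{898}} \approx 238.7 + 0.0628 i$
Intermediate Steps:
$M{\left(C \right)} = \sqrt{2} \sqrt{C}$ ($M{\left(C \right)} = \sqrt{C + C} = \sqrt{2 C} = \sqrt{2} \sqrt{C}$)
$\sqrt{56976 + M{\left(-449 \right)}} = \sqrt{56976 + \sqrt{2} \sqrt{-449}} = \sqrt{56976 + \sqrt{2} i \sqrt{449}} = \sqrt{56976 + i \sqrt{898}}$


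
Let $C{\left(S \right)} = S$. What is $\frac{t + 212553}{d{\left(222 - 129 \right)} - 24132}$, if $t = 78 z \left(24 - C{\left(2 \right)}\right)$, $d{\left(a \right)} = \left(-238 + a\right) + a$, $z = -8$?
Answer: $- \frac{198825}{24184} \approx -8.2213$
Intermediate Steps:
$d{\left(a \right)} = -238 + 2 a$
$t = -13728$ ($t = 78 \left(-8\right) \left(24 - 2\right) = - 624 \left(24 - 2\right) = \left(-624\right) 22 = -13728$)
$\frac{t + 212553}{d{\left(222 - 129 \right)} - 24132} = \frac{-13728 + 212553}{\left(-238 + 2 \left(222 - 129\right)\right) - 24132} = \frac{198825}{\left(-238 + 2 \left(222 - 129\right)\right) - 24132} = \frac{198825}{\left(-238 + 2 \cdot 93\right) - 24132} = \frac{198825}{\left(-238 + 186\right) - 24132} = \frac{198825}{-52 - 24132} = \frac{198825}{-24184} = 198825 \left(- \frac{1}{24184}\right) = - \frac{198825}{24184}$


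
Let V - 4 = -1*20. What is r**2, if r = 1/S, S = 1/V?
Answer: 256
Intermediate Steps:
V = -16 (V = 4 - 1*20 = 4 - 20 = -16)
S = -1/16 (S = 1/(-16) = -1/16 ≈ -0.062500)
r = -16 (r = 1/(-1/16) = -16)
r**2 = (-16)**2 = 256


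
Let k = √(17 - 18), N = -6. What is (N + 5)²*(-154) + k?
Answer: -154 + I ≈ -154.0 + 1.0*I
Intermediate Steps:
k = I (k = √(-1) = I ≈ 1.0*I)
(N + 5)²*(-154) + k = (-6 + 5)²*(-154) + I = (-1)²*(-154) + I = 1*(-154) + I = -154 + I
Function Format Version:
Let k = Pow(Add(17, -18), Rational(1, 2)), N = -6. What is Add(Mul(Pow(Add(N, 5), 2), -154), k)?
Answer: Add(-154, I) ≈ Add(-154.00, Mul(1.0000, I))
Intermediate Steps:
k = I (k = Pow(-1, Rational(1, 2)) = I ≈ Mul(1.0000, I))
Add(Mul(Pow(Add(N, 5), 2), -154), k) = Add(Mul(Pow(Add(-6, 5), 2), -154), I) = Add(Mul(Pow(-1, 2), -154), I) = Add(Mul(1, -154), I) = Add(-154, I)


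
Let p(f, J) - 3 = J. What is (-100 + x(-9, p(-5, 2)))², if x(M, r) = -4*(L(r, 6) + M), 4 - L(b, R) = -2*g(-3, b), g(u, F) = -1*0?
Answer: 6400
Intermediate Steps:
p(f, J) = 3 + J
g(u, F) = 0
L(b, R) = 4 (L(b, R) = 4 - (-2)*0 = 4 - 1*0 = 4 + 0 = 4)
x(M, r) = -16 - 4*M (x(M, r) = -4*(4 + M) = -16 - 4*M)
(-100 + x(-9, p(-5, 2)))² = (-100 + (-16 - 4*(-9)))² = (-100 + (-16 + 36))² = (-100 + 20)² = (-80)² = 6400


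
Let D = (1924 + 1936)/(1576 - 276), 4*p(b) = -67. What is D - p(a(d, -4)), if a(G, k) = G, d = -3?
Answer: 5127/260 ≈ 19.719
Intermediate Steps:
p(b) = -67/4 (p(b) = (1/4)*(-67) = -67/4)
D = 193/65 (D = 3860/1300 = 3860*(1/1300) = 193/65 ≈ 2.9692)
D - p(a(d, -4)) = 193/65 - 1*(-67/4) = 193/65 + 67/4 = 5127/260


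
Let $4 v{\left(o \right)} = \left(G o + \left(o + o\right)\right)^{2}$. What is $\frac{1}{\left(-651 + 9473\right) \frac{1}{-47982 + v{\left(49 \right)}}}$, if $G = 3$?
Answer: $- \frac{131903}{35288} \approx -3.7379$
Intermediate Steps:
$v{\left(o \right)} = \frac{25 o^{2}}{4}$ ($v{\left(o \right)} = \frac{\left(3 o + \left(o + o\right)\right)^{2}}{4} = \frac{\left(3 o + 2 o\right)^{2}}{4} = \frac{\left(5 o\right)^{2}}{4} = \frac{25 o^{2}}{4}$)
$\frac{1}{\left(-651 + 9473\right) \frac{1}{-47982 + v{\left(49 \right)}}} = \frac{1}{\left(-651 + 9473\right) \frac{1}{-47982 + \frac{25 \cdot 49^{2}}{4}}} = \frac{1}{8822 \frac{1}{-47982 + \frac{25}{4} \cdot 2401}} = \frac{1}{8822 \frac{1}{-47982 + \frac{60025}{4}}} = \frac{1}{8822 \frac{1}{- \frac{131903}{4}}} = \frac{1}{8822 \left(- \frac{4}{131903}\right)} = \frac{1}{- \frac{35288}{131903}} = - \frac{131903}{35288}$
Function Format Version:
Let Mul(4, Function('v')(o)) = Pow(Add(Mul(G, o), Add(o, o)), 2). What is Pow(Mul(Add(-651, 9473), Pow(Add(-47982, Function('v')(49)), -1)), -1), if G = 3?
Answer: Rational(-131903, 35288) ≈ -3.7379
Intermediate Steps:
Function('v')(o) = Mul(Rational(25, 4), Pow(o, 2)) (Function('v')(o) = Mul(Rational(1, 4), Pow(Add(Mul(3, o), Add(o, o)), 2)) = Mul(Rational(1, 4), Pow(Add(Mul(3, o), Mul(2, o)), 2)) = Mul(Rational(1, 4), Pow(Mul(5, o), 2)) = Mul(Rational(1, 4), Mul(25, Pow(o, 2))) = Mul(Rational(25, 4), Pow(o, 2)))
Pow(Mul(Add(-651, 9473), Pow(Add(-47982, Function('v')(49)), -1)), -1) = Pow(Mul(Add(-651, 9473), Pow(Add(-47982, Mul(Rational(25, 4), Pow(49, 2))), -1)), -1) = Pow(Mul(8822, Pow(Add(-47982, Mul(Rational(25, 4), 2401)), -1)), -1) = Pow(Mul(8822, Pow(Add(-47982, Rational(60025, 4)), -1)), -1) = Pow(Mul(8822, Pow(Rational(-131903, 4), -1)), -1) = Pow(Mul(8822, Rational(-4, 131903)), -1) = Pow(Rational(-35288, 131903), -1) = Rational(-131903, 35288)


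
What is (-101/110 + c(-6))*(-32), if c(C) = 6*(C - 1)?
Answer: 75536/55 ≈ 1373.4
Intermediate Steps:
c(C) = -6 + 6*C (c(C) = 6*(-1 + C) = -6 + 6*C)
(-101/110 + c(-6))*(-32) = (-101/110 + (-6 + 6*(-6)))*(-32) = (-101*1/110 + (-6 - 36))*(-32) = (-101/110 - 42)*(-32) = -4721/110*(-32) = 75536/55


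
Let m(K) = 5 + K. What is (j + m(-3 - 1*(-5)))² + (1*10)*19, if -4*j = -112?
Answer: 1415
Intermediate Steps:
j = 28 (j = -¼*(-112) = 28)
(j + m(-3 - 1*(-5)))² + (1*10)*19 = (28 + (5 + (-3 - 1*(-5))))² + (1*10)*19 = (28 + (5 + (-3 + 5)))² + 10*19 = (28 + (5 + 2))² + 190 = (28 + 7)² + 190 = 35² + 190 = 1225 + 190 = 1415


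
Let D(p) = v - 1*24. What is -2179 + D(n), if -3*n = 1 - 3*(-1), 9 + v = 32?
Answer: -2180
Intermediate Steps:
v = 23 (v = -9 + 32 = 23)
n = -4/3 (n = -(1 - 3*(-1))/3 = -(1 + 3)/3 = -⅓*4 = -4/3 ≈ -1.3333)
D(p) = -1 (D(p) = 23 - 1*24 = 23 - 24 = -1)
-2179 + D(n) = -2179 - 1 = -2180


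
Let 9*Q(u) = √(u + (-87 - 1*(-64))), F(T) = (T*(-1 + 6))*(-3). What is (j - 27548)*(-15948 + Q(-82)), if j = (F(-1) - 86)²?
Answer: 358941636 - 22507*I*√105/9 ≈ 3.5894e+8 - 25625.0*I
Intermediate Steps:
F(T) = -15*T (F(T) = (T*5)*(-3) = (5*T)*(-3) = -15*T)
j = 5041 (j = (-15*(-1) - 86)² = (15 - 86)² = (-71)² = 5041)
Q(u) = √(-23 + u)/9 (Q(u) = √(u + (-87 - 1*(-64)))/9 = √(u + (-87 + 64))/9 = √(u - 23)/9 = √(-23 + u)/9)
(j - 27548)*(-15948 + Q(-82)) = (5041 - 27548)*(-15948 + √(-23 - 82)/9) = -22507*(-15948 + √(-105)/9) = -22507*(-15948 + (I*√105)/9) = -22507*(-15948 + I*√105/9) = 358941636 - 22507*I*√105/9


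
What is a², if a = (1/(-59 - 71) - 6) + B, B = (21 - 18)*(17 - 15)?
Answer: 1/16900 ≈ 5.9172e-5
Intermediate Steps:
B = 6 (B = 3*2 = 6)
a = -1/130 (a = (1/(-59 - 71) - 6) + 6 = (1/(-130) - 6) + 6 = (-1/130 - 6) + 6 = -781/130 + 6 = -1/130 ≈ -0.0076923)
a² = (-1/130)² = 1/16900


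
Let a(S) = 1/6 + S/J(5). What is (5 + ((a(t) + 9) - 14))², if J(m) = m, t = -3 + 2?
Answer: 1/900 ≈ 0.0011111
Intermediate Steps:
t = -1
a(S) = ⅙ + S/5 (a(S) = 1/6 + S/5 = 1*(⅙) + S*(⅕) = ⅙ + S/5)
(5 + ((a(t) + 9) - 14))² = (5 + (((⅙ + (⅕)*(-1)) + 9) - 14))² = (5 + (((⅙ - ⅕) + 9) - 14))² = (5 + ((-1/30 + 9) - 14))² = (5 + (269/30 - 14))² = (5 - 151/30)² = (-1/30)² = 1/900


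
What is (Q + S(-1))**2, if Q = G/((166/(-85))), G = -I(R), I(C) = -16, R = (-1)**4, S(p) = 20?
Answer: 960400/6889 ≈ 139.41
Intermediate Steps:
R = 1
G = 16 (G = -1*(-16) = 16)
Q = -680/83 (Q = 16/((166/(-85))) = 16/((166*(-1/85))) = 16/(-166/85) = 16*(-85/166) = -680/83 ≈ -8.1928)
(Q + S(-1))**2 = (-680/83 + 20)**2 = (980/83)**2 = 960400/6889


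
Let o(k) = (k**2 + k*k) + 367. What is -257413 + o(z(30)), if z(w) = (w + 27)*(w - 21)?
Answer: 269292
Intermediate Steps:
z(w) = (-21 + w)*(27 + w) (z(w) = (27 + w)*(-21 + w) = (-21 + w)*(27 + w))
o(k) = 367 + 2*k**2 (o(k) = (k**2 + k**2) + 367 = 2*k**2 + 367 = 367 + 2*k**2)
-257413 + o(z(30)) = -257413 + (367 + 2*(-567 + 30**2 + 6*30)**2) = -257413 + (367 + 2*(-567 + 900 + 180)**2) = -257413 + (367 + 2*513**2) = -257413 + (367 + 2*263169) = -257413 + (367 + 526338) = -257413 + 526705 = 269292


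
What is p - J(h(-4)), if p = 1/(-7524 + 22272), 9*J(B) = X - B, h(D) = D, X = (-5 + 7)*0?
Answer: -19661/44244 ≈ -0.44438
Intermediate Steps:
X = 0 (X = 2*0 = 0)
J(B) = -B/9 (J(B) = (0 - B)/9 = (-B)/9 = -B/9)
p = 1/14748 ≈ 6.7806e-5
p - J(h(-4)) = 1/14748 - (-1)*(-4)/9 = 1/14748 - 1*4/9 = 1/14748 - 4/9 = -19661/44244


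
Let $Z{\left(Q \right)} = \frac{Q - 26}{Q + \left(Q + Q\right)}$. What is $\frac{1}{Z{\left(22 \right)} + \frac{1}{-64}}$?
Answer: $- \frac{2112}{161} \approx -13.118$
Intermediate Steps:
$Z{\left(Q \right)} = \frac{-26 + Q}{3 Q}$ ($Z{\left(Q \right)} = \frac{-26 + Q}{Q + 2 Q} = \frac{-26 + Q}{3 Q}$)
$\frac{1}{Z{\left(22 \right)} + \frac{1}{-64}} = \frac{1}{\frac{-26 + 22}{3 \cdot 22} + \frac{1}{-64}} = \frac{1}{\frac{1}{3} \cdot \frac{1}{22} \left(-4\right) - \frac{1}{64}} = \frac{1}{- \frac{2}{33} - \frac{1}{64}} = \frac{1}{- \frac{161}{2112}} = - \frac{2112}{161}$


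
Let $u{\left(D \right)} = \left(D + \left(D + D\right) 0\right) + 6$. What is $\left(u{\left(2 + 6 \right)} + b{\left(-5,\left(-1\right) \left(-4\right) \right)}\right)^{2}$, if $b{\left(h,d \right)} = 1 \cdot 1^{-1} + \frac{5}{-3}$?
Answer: $\frac{1600}{9} \approx 177.78$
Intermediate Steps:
$u{\left(D \right)} = 6 + D$ ($u{\left(D \right)} = \left(D + 2 D 0\right) + 6 = \left(D + 0\right) + 6 = D + 6 = 6 + D$)
$b{\left(h,d \right)} = - \frac{2}{3}$ ($b{\left(h,d \right)} = 1 \cdot 1 + 5 \left(- \frac{1}{3}\right) = 1 - \frac{5}{3} = - \frac{2}{3}$)
$\left(u{\left(2 + 6 \right)} + b{\left(-5,\left(-1\right) \left(-4\right) \right)}\right)^{2} = \left(\left(6 + \left(2 + 6\right)\right) - \frac{2}{3}\right)^{2} = \left(\left(6 + 8\right) - \frac{2}{3}\right)^{2} = \left(14 - \frac{2}{3}\right)^{2} = \left(\frac{40}{3}\right)^{2} = \frac{1600}{9}$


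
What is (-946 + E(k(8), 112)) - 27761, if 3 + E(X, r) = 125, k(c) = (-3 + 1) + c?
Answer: -28585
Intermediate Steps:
k(c) = -2 + c
E(X, r) = 122 (E(X, r) = -3 + 125 = 122)
(-946 + E(k(8), 112)) - 27761 = (-946 + 122) - 27761 = -824 - 27761 = -28585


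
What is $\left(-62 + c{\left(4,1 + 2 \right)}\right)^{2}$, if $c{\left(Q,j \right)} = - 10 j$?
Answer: $8464$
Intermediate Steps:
$\left(-62 + c{\left(4,1 + 2 \right)}\right)^{2} = \left(-62 - 10 \left(1 + 2\right)\right)^{2} = \left(-62 - 30\right)^{2} = \left(-92\right)^{2} = 8464$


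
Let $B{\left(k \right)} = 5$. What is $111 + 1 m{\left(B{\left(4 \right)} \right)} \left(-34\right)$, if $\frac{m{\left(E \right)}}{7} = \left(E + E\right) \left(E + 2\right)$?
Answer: $-16549$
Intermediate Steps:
$m{\left(E \right)} = 14 E \left(2 + E\right)$ ($m{\left(E \right)} = 7 \left(E + E\right) \left(E + 2\right) = 7 \cdot 2 E \left(2 + E\right) = 14 E \left(2 + E\right)$)
$111 + 1 m{\left(B{\left(4 \right)} \right)} \left(-34\right) = 111 + 1 \cdot 14 \cdot 5 \left(2 + 5\right) \left(-34\right) = 111 + 1 \cdot 14 \cdot 5 \cdot 7 \left(-34\right) = 111 + 1 \cdot 490 \left(-34\right) = 111 + 490 \left(-34\right) = 111 - 16660 = -16549$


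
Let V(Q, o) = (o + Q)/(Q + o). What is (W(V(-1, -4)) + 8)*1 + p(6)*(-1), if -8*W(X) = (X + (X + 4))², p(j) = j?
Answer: -5/2 ≈ -2.5000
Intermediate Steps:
V(Q, o) = 1 (V(Q, o) = (Q + o)/(Q + o) = 1)
W(X) = -(4 + 2*X)²/8 (W(X) = -(X + (X + 4))²/8 = -(X + (4 + X))²/8 = -(4 + 2*X)²/8)
(W(V(-1, -4)) + 8)*1 + p(6)*(-1) = (-(2 + 1)²/2 + 8)*1 + 6*(-1) = (-½*3² + 8)*1 - 6 = (-½*9 + 8)*1 - 6 = (-9/2 + 8)*1 - 6 = (7/2)*1 - 6 = 7/2 - 6 = -5/2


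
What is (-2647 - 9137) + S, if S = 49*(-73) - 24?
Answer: -15385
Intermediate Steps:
S = -3601 (S = -3577 - 24 = -3601)
(-2647 - 9137) + S = (-2647 - 9137) - 3601 = -11784 - 3601 = -15385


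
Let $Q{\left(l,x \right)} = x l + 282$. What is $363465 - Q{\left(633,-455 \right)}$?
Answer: $651198$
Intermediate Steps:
$Q{\left(l,x \right)} = 282 + l x$ ($Q{\left(l,x \right)} = l x + 282 = 282 + l x$)
$363465 - Q{\left(633,-455 \right)} = 363465 - \left(282 + 633 \left(-455\right)\right) = 363465 - \left(282 - 288015\right) = 363465 - -287733 = 363465 + 287733 = 651198$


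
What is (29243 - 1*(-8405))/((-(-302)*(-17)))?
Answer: -18824/2567 ≈ -7.3331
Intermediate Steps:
(29243 - 1*(-8405))/((-(-302)*(-17))) = (29243 + 8405)/((-302*17)) = 37648/(-5134) = 37648*(-1/5134) = -18824/2567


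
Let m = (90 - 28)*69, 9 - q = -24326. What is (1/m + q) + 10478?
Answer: 148930015/4278 ≈ 34813.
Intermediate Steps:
q = 24335 (q = 9 - 1*(-24326) = 9 + 24326 = 24335)
m = 4278 (m = 62*69 = 4278)
(1/m + q) + 10478 = (1/4278 + 24335) + 10478 = 104105131/4278 + 10478 = 148930015/4278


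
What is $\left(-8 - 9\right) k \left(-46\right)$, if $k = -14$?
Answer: $-10948$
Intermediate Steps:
$\left(-8 - 9\right) k \left(-46\right) = \left(-8 - 9\right) \left(-14\right) \left(-46\right) = \left(-17\right) \left(-14\right) \left(-46\right) = 238 \left(-46\right) = -10948$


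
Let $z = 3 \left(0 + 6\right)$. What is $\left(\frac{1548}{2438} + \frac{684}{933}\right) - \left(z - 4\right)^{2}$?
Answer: $- \frac{73786718}{379109} \approx -194.63$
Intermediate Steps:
$z = 18$ ($z = 3 \cdot 6 = 18$)
$\left(\frac{1548}{2438} + \frac{684}{933}\right) - \left(z - 4\right)^{2} = \left(\frac{1548}{2438} + \frac{684}{933}\right) - \left(18 - 4\right)^{2} = \left(1548 \cdot \frac{1}{2438} + 684 \cdot \frac{1}{933}\right) - 14^{2} = \left(\frac{774}{1219} + \frac{228}{311}\right) - 196 = \frac{518646}{379109} - 196 = - \frac{73786718}{379109}$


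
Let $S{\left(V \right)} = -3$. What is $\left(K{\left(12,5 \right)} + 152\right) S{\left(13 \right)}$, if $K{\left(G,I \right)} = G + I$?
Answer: $-507$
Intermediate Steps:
$\left(K{\left(12,5 \right)} + 152\right) S{\left(13 \right)} = \left(\left(12 + 5\right) + 152\right) \left(-3\right) = \left(17 + 152\right) \left(-3\right) = 169 \left(-3\right) = -507$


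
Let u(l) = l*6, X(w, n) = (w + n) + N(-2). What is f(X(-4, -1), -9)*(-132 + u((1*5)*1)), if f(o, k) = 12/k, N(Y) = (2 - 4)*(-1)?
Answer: 136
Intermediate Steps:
N(Y) = 2 (N(Y) = -2*(-1) = 2)
X(w, n) = 2 + n + w (X(w, n) = (w + n) + 2 = (n + w) + 2 = 2 + n + w)
u(l) = 6*l
f(X(-4, -1), -9)*(-132 + u((1*5)*1)) = (12/(-9))*(-132 + 6*((1*5)*1)) = (12*(-⅑))*(-132 + 6*(5*1)) = -4*(-132 + 6*5)/3 = -4*(-132 + 30)/3 = -4/3*(-102) = 136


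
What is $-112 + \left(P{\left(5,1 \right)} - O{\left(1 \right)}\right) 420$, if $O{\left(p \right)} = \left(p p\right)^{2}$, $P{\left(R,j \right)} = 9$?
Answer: $3248$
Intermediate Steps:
$O{\left(p \right)} = p^{4}$ ($O{\left(p \right)} = \left(p^{2}\right)^{2} = p^{4}$)
$-112 + \left(P{\left(5,1 \right)} - O{\left(1 \right)}\right) 420 = -112 + \left(9 - 1^{4}\right) 420 = -112 + \left(9 - 1\right) 420 = -112 + 8 \cdot 420 = -112 + 3360 = 3248$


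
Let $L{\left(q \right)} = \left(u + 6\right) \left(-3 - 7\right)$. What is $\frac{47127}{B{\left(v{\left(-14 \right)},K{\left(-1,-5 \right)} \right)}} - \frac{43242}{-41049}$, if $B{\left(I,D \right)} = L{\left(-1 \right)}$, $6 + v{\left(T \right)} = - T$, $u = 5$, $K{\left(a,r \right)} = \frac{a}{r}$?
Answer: $- \frac{643253201}{1505130} \approx -427.37$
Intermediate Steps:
$L{\left(q \right)} = -110$ ($L{\left(q \right)} = \left(5 + 6\right) \left(-3 - 7\right) = 11 \left(-10\right) = -110$)
$v{\left(T \right)} = -6 - T$
$B{\left(I,D \right)} = -110$
$\frac{47127}{B{\left(v{\left(-14 \right)},K{\left(-1,-5 \right)} \right)}} - \frac{43242}{-41049} = \frac{47127}{-110} - \frac{43242}{-41049} = 47127 \left(- \frac{1}{110}\right) - - \frac{14414}{13683} = - \frac{47127}{110} + \frac{14414}{13683} = - \frac{643253201}{1505130}$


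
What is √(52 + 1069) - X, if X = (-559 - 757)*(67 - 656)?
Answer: -775124 + √1121 ≈ -7.7509e+5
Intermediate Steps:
X = 775124 (X = -1316*(-589) = 775124)
√(52 + 1069) - X = √(52 + 1069) - 1*775124 = √1121 - 775124 = -775124 + √1121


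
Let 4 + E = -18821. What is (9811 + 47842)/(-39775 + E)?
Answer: -57653/58600 ≈ -0.98384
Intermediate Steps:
E = -18825 (E = -4 - 18821 = -18825)
(9811 + 47842)/(-39775 + E) = (9811 + 47842)/(-39775 - 18825) = 57653/(-58600) = 57653*(-1/58600) = -57653/58600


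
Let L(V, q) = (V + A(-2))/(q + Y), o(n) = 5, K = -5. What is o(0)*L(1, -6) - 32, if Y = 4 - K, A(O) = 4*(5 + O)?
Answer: -31/3 ≈ -10.333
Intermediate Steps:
A(O) = 20 + 4*O
Y = 9 (Y = 4 - 1*(-5) = 4 + 5 = 9)
L(V, q) = (12 + V)/(9 + q) (L(V, q) = (V + (20 + 4*(-2)))/(q + 9) = (V + (20 - 8))/(9 + q) = (V + 12)/(9 + q) = (12 + V)/(9 + q))
o(0)*L(1, -6) - 32 = 5*((12 + 1)/(9 - 6)) - 32 = 5*(13/3) - 32 = 65/3 - 32 = -31/3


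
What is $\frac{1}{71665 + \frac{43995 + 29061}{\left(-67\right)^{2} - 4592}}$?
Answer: $\frac{103}{7308439} \approx 1.4093 \cdot 10^{-5}$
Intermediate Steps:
$\frac{1}{71665 + \frac{43995 + 29061}{\left(-67\right)^{2} - 4592}} = \frac{1}{71665 + \frac{73056}{4489 - 4592}} = \frac{1}{71665 + \frac{73056}{-103}} = \frac{1}{71665 + 73056 \left(- \frac{1}{103}\right)} = \frac{1}{71665 - \frac{73056}{103}} = \frac{1}{\frac{7308439}{103}} = \frac{103}{7308439}$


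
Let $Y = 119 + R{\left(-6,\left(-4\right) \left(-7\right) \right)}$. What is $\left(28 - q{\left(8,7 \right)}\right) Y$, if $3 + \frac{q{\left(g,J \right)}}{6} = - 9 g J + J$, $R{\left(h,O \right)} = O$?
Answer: $445116$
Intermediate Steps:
$q{\left(g,J \right)} = -18 + 6 J - 54 J g$ ($q{\left(g,J \right)} = -18 + 6 \left(- 9 g J + J\right) = -18 + 6 \left(- 9 J g + J\right) = -18 + 6 \left(J - 9 J g\right) = -18 - \left(- 6 J + 54 J g\right) = -18 + 6 J - 54 J g$)
$Y = 147$ ($Y = 119 - -28 = 119 + 28 = 147$)
$\left(28 - q{\left(8,7 \right)}\right) Y = \left(28 - \left(-18 + 6 \cdot 7 - 378 \cdot 8\right)\right) 147 = \left(28 - \left(-18 + 42 - 3024\right)\right) 147 = \left(28 - -3000\right) 147 = \left(28 + 3000\right) 147 = 3028 \cdot 147 = 445116$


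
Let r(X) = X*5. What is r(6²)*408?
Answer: 73440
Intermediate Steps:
r(X) = 5*X
r(6²)*408 = (5*6²)*408 = (5*36)*408 = 180*408 = 73440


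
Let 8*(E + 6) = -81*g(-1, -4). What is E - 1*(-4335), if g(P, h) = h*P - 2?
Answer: 17235/4 ≈ 4308.8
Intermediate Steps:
g(P, h) = -2 + P*h (g(P, h) = P*h - 2 = -2 + P*h)
E = -105/4 (E = -6 + (-81*(-2 - 1*(-4)))/8 = -6 + (-81*(-2 + 4))/8 = -6 + (-81*2)/8 = -6 + (⅛)*(-162) = -6 - 81/4 = -105/4 ≈ -26.250)
E - 1*(-4335) = -105/4 - 1*(-4335) = -105/4 + 4335 = 17235/4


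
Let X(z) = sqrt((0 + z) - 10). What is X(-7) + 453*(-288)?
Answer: -130464 + I*sqrt(17) ≈ -1.3046e+5 + 4.1231*I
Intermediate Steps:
X(z) = sqrt(-10 + z) (X(z) = sqrt(z - 10) = sqrt(-10 + z))
X(-7) + 453*(-288) = sqrt(-10 - 7) + 453*(-288) = sqrt(-17) - 130464 = I*sqrt(17) - 130464 = -130464 + I*sqrt(17)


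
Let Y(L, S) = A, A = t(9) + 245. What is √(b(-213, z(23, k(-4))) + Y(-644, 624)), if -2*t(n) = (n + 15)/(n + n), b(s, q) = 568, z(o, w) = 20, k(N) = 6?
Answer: √7311/3 ≈ 28.501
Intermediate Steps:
t(n) = -(15 + n)/(4*n) (t(n) = -(n + 15)/(2*(n + n)) = -(15 + n)/(2*(2*n)) = -(15 + n)*1/(2*n)/2 = -(15 + n)/(4*n))
A = 733/3 (A = (¼)*(-15 - 1*9)/9 + 245 = (¼)*(⅑)*(-15 - 9) + 245 = (¼)*(⅑)*(-24) + 245 = -⅔ + 245 = 733/3 ≈ 244.33)
Y(L, S) = 733/3
√(b(-213, z(23, k(-4))) + Y(-644, 624)) = √(568 + 733/3) = √(2437/3) = √7311/3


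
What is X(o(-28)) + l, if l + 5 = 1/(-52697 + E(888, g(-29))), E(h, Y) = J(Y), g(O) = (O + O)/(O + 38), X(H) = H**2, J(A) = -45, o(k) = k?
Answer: 41086017/52742 ≈ 779.00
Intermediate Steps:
g(O) = 2*O/(38 + O) (g(O) = (2*O)/(38 + O) = 2*O/(38 + O))
E(h, Y) = -45
l = -263711/52742 (l = -5 + 1/(-52697 - 45) = -5 + 1/(-52742) = -5 - 1/52742 = -263711/52742 ≈ -5.0000)
X(o(-28)) + l = (-28)**2 - 263711/52742 = 784 - 263711/52742 = 41086017/52742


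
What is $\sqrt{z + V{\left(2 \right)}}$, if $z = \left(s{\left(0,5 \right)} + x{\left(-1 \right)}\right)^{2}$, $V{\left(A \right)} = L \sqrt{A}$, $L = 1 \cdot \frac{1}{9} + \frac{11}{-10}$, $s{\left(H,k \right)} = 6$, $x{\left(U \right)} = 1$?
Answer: $\frac{\sqrt{44100 - 890 \sqrt{2}}}{30} \approx 6.8994$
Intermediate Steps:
$L = - \frac{89}{90}$ ($L = 1 \cdot \frac{1}{9} + 11 \left(- \frac{1}{10}\right) = \frac{1}{9} - \frac{11}{10} = - \frac{89}{90} \approx -0.98889$)
$V{\left(A \right)} = - \frac{89 \sqrt{A}}{90}$
$z = 49$ ($z = \left(6 + 1\right)^{2} = 7^{2} = 49$)
$\sqrt{z + V{\left(2 \right)}} = \sqrt{49 - \frac{89 \sqrt{2}}{90}}$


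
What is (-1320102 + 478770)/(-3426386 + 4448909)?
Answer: -280444/340841 ≈ -0.82280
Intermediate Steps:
(-1320102 + 478770)/(-3426386 + 4448909) = -841332/1022523 = -841332*1/1022523 = -280444/340841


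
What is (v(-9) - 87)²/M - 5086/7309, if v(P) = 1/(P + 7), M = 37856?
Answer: -78043477/158108288 ≈ -0.49361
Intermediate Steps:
v(P) = 1/(7 + P)
(v(-9) - 87)²/M - 5086/7309 = (1/(7 - 9) - 87)²/37856 - 5086/7309 = (1/(-2) - 87)²*(1/37856) - 5086*1/7309 = (-½ - 87)²*(1/37856) - 5086/7309 = (-175/2)²*(1/37856) - 5086/7309 = (30625/4)*(1/37856) - 5086/7309 = 4375/21632 - 5086/7309 = -78043477/158108288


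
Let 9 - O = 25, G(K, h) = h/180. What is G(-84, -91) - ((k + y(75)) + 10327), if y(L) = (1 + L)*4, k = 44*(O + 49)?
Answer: -2175031/180 ≈ -12084.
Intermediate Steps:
G(K, h) = h/180 (G(K, h) = h*(1/180) = h/180)
O = -16 (O = 9 - 1*25 = 9 - 25 = -16)
k = 1452 (k = 44*(-16 + 49) = 44*33 = 1452)
y(L) = 4 + 4*L
G(-84, -91) - ((k + y(75)) + 10327) = (1/180)*(-91) - ((1452 + (4 + 4*75)) + 10327) = -91/180 - ((1452 + (4 + 300)) + 10327) = -91/180 - ((1452 + 304) + 10327) = -91/180 - (1756 + 10327) = -91/180 - 1*12083 = -91/180 - 12083 = -2175031/180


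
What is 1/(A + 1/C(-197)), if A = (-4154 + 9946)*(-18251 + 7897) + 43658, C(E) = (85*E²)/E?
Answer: -16745/1003472758951 ≈ -1.6687e-8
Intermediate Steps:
C(E) = 85*E
A = -59926710 (A = 5792*(-10354) + 43658 = -59970368 + 43658 = -59926710)
1/(A + 1/C(-197)) = 1/(-59926710 + 1/(85*(-197))) = 1/(-59926710 + 1/(-16745)) = 1/(-59926710 - 1/16745) = 1/(-1003472758951/16745) = -16745/1003472758951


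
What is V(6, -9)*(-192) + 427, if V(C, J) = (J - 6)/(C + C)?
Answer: 667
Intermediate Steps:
V(C, J) = (-6 + J)/(2*C) (V(C, J) = (-6 + J)/((2*C)) = (-6 + J)*(1/(2*C)) = (-6 + J)/(2*C))
V(6, -9)*(-192) + 427 = ((1/2)*(-6 - 9)/6)*(-192) + 427 = ((1/2)*(1/6)*(-15))*(-192) + 427 = -5/4*(-192) + 427 = 240 + 427 = 667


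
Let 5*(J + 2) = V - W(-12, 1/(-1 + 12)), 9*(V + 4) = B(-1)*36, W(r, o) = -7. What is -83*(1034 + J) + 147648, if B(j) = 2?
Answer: 309047/5 ≈ 61809.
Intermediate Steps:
V = 4 (V = -4 + (2*36)/9 = -4 + (⅑)*72 = -4 + 8 = 4)
J = ⅕ (J = -2 + (4 - 1*(-7))/5 = -2 + (4 + 7)/5 = -2 + (⅕)*11 = -2 + 11/5 = ⅕ ≈ 0.20000)
-83*(1034 + J) + 147648 = -83*(1034 + ⅕) + 147648 = -83*5171/5 + 147648 = -429193/5 + 147648 = 309047/5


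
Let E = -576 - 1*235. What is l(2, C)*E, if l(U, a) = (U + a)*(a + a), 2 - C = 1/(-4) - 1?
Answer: -221403/8 ≈ -27675.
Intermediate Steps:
C = 13/4 (C = 2 - (1/(-4) - 1) = 2 - (-¼ - 1) = 2 - 1*(-5/4) = 2 + 5/4 = 13/4 ≈ 3.2500)
l(U, a) = 2*a*(U + a) (l(U, a) = (U + a)*(2*a) = 2*a*(U + a))
E = -811 (E = -576 - 235 = -811)
l(2, C)*E = (2*(13/4)*(2 + 13/4))*(-811) = (2*(13/4)*(21/4))*(-811) = (273/8)*(-811) = -221403/8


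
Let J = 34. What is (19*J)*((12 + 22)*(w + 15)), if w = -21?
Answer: -131784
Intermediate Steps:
(19*J)*((12 + 22)*(w + 15)) = (19*34)*((12 + 22)*(-21 + 15)) = 646*(34*(-6)) = 646*(-204) = -131784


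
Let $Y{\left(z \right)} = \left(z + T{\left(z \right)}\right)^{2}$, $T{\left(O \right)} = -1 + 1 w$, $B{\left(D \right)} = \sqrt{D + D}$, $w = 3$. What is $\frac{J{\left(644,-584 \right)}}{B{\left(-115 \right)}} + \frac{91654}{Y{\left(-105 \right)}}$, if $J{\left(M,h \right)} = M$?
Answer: $\frac{91654}{10609} - \frac{14 i \sqrt{230}}{5} \approx 8.6393 - 42.464 i$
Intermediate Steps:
$B{\left(D \right)} = \sqrt{2} \sqrt{D}$ ($B{\left(D \right)} = \sqrt{2 D} = \sqrt{2} \sqrt{D}$)
$T{\left(O \right)} = 2$ ($T{\left(O \right)} = -1 + 1 \cdot 3 = -1 + 3 = 2$)
$Y{\left(z \right)} = \left(2 + z\right)^{2}$ ($Y{\left(z \right)} = \left(z + 2\right)^{2} = \left(2 + z\right)^{2}$)
$\frac{J{\left(644,-584 \right)}}{B{\left(-115 \right)}} + \frac{91654}{Y{\left(-105 \right)}} = \frac{644}{\sqrt{2} \sqrt{-115}} + \frac{91654}{\left(2 - 105\right)^{2}} = \frac{644}{\sqrt{2} i \sqrt{115}} + \frac{91654}{\left(-103\right)^{2}} = \frac{644}{i \sqrt{230}} + \frac{91654}{10609} = 644 \left(- \frac{i \sqrt{230}}{230}\right) + 91654 \cdot \frac{1}{10609} = - \frac{14 i \sqrt{230}}{5} + \frac{91654}{10609} = \frac{91654}{10609} - \frac{14 i \sqrt{230}}{5}$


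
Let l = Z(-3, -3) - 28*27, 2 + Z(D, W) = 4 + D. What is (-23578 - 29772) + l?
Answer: -54107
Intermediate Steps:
Z(D, W) = 2 + D (Z(D, W) = -2 + (4 + D) = 2 + D)
l = -757 (l = (2 - 3) - 28*27 = -1 - 756 = -757)
(-23578 - 29772) + l = (-23578 - 29772) - 757 = -53350 - 757 = -54107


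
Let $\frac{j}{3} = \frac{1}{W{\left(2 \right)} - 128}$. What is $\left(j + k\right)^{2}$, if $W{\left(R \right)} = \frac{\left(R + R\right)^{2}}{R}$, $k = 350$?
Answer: $\frac{195972001}{1600} \approx 1.2248 \cdot 10^{5}$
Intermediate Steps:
$W{\left(R \right)} = 4 R$ ($W{\left(R \right)} = \frac{\left(2 R\right)^{2}}{R} = \frac{4 R^{2}}{R} = 4 R$)
$j = - \frac{1}{40}$ ($j = \frac{3}{4 \cdot 2 - 128} = \frac{3}{8 - 128} = \frac{3}{-120} = 3 \left(- \frac{1}{120}\right) = - \frac{1}{40} \approx -0.025$)
$\left(j + k\right)^{2} = \left(- \frac{1}{40} + 350\right)^{2} = \left(\frac{13999}{40}\right)^{2} = \frac{195972001}{1600}$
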